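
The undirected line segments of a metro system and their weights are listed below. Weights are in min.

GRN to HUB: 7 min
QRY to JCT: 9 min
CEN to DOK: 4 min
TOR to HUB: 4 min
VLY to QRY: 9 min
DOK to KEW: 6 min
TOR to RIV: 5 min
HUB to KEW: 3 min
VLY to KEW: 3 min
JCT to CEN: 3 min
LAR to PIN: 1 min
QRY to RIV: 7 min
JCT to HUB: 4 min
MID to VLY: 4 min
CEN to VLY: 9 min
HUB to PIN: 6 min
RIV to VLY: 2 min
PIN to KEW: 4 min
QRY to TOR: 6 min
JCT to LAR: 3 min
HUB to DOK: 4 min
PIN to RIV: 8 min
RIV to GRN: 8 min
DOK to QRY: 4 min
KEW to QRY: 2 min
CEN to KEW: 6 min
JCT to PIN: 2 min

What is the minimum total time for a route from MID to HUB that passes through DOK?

Best MID to DOK: MID → VLY → KEW → DOK costing 13
Shortest DOK→HUB: DOK → HUB = 4
Total via DOK: 13 + 4 = 17 min.

17 min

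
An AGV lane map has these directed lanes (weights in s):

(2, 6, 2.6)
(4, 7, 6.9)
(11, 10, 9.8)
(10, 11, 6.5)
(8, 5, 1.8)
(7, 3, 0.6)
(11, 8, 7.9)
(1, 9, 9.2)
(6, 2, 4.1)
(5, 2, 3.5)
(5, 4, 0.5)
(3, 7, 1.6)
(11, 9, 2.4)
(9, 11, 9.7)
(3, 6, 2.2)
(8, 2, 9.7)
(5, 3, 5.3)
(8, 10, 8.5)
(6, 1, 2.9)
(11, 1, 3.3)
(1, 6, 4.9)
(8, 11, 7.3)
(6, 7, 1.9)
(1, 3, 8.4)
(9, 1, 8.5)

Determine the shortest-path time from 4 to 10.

41.3 s

Compare a few routes:
4 → 7 → 3 → 6 → 1 → 9 → 11 → 8 → 10: 6.9+0.6+2.2+2.9+9.2+9.7+7.9+8.5 = 47.9
4 → 7 → 3 → 6 → 1 → 9 → 11 → 10: 6.9+0.6+2.2+2.9+9.2+9.7+9.8 = 41.3
Cheapest is 4 → 7 → 3 → 6 → 1 → 9 → 11 → 10 at 41.3 s.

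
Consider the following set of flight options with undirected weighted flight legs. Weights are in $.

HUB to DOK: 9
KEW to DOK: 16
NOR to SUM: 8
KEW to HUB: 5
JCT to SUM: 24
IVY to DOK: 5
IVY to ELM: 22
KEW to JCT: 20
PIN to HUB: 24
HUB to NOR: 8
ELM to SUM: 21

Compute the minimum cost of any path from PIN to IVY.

$38

Settle nodes by increasing distance from PIN:
PIN: 0
HUB: 24  (via PIN)
KEW: 29  (via HUB)
NOR: 32  (via HUB)
DOK: 33  (via HUB)
IVY: 38  (via DOK)
Shortest route: PIN–HUB–DOK–IVY = $38.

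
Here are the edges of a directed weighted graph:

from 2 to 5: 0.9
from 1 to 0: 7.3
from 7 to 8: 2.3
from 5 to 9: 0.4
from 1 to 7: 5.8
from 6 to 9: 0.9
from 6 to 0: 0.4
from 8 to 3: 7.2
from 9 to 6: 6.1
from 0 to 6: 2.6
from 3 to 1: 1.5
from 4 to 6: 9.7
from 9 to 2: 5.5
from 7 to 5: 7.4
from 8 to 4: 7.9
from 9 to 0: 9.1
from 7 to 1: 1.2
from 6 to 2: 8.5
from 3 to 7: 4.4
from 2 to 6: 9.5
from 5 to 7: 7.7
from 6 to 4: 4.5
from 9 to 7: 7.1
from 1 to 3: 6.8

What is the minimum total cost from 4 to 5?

17

Compare a few routes:
4–6–9–2–5: 9.7+0.9+5.5+0.9 = 17
4–6–2–5: 9.7+8.5+0.9 = 19.1
4–6–9–7–5: 9.7+0.9+7.1+7.4 = 25.1
The minimum is 17 via 4–6–9–2–5.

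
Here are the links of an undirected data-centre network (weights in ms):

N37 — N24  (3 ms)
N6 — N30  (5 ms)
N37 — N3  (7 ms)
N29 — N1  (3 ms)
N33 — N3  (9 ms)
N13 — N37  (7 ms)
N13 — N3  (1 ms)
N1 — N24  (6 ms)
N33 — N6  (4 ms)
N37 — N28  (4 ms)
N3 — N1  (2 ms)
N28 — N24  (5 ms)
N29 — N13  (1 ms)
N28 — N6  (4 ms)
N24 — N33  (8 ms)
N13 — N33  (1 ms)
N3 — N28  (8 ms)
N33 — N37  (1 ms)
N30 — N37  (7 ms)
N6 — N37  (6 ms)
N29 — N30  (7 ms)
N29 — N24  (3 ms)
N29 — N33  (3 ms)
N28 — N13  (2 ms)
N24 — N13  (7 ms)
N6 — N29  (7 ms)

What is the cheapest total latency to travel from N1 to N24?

Running Dijkstra from N1:
N1: 0
N3: 2  (via N1)
N29: 3  (via N1)
N13: 3  (via N3)
N33: 4  (via N13)
N28: 5  (via N13)
N37: 5  (via N33)
N24: 6  (via N1)
Shortest route: N1–N24 = 6 ms.

6 ms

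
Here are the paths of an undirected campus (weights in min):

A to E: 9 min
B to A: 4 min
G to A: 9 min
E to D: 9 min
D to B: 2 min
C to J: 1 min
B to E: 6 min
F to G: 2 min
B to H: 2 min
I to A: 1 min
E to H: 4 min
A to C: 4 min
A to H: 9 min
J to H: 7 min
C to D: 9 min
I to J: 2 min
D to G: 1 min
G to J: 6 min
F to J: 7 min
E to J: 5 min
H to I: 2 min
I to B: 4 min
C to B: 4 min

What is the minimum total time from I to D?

6 min

Candidate routes:
I → B → D: 4+2 = 6
I → A → B → D: 1+4+2 = 7
The minimum is 6 min via I → B → D.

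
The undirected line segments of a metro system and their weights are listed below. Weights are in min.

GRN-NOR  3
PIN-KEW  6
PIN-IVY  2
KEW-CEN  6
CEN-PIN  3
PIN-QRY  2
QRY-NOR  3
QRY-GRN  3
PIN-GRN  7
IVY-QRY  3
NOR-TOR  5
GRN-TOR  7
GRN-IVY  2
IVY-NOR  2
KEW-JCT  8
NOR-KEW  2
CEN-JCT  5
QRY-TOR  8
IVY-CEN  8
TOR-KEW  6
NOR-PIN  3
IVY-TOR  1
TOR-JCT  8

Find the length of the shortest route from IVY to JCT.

9 min

Candidate routes:
IVY - PIN - CEN - JCT: 2+3+5 = 10
IVY - TOR - JCT: 1+8 = 9
IVY - NOR - KEW - JCT: 2+2+8 = 12
The minimum is 9 min via IVY - TOR - JCT.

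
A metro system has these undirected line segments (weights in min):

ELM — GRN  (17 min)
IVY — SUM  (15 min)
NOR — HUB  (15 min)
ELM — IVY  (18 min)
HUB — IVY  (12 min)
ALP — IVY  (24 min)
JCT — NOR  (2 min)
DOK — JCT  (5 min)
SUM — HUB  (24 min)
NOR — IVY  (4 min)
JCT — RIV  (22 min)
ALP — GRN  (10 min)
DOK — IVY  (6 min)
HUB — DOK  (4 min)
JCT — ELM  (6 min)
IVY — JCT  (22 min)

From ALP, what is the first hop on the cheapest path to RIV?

IVY

Enumerating some paths:
ALP - GRN - ELM - JCT - RIV: 10+17+6+22 = 55
ALP - IVY - DOK - JCT - RIV: 24+6+5+22 = 57
ALP - IVY - NOR - JCT - RIV: 24+4+2+22 = 52
Cheapest is ALP - IVY - NOR - JCT - RIV at 52 min.
So from ALP the first move is to IVY.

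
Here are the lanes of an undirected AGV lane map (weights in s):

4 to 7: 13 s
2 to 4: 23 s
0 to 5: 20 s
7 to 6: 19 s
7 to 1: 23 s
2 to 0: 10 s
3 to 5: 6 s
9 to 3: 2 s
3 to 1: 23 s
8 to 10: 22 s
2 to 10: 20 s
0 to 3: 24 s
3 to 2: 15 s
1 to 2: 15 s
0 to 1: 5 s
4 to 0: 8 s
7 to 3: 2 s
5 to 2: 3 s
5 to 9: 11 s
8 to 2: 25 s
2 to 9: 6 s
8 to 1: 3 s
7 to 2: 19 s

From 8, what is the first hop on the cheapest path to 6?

Candidate routes:
8 - 1 - 3 - 7 - 6: 3+23+2+19 = 47
8 - 1 - 7 - 6: 3+23+19 = 45
Cheapest is 8 - 1 - 7 - 6 at 45 s.
So from 8 the first move is to 1.

1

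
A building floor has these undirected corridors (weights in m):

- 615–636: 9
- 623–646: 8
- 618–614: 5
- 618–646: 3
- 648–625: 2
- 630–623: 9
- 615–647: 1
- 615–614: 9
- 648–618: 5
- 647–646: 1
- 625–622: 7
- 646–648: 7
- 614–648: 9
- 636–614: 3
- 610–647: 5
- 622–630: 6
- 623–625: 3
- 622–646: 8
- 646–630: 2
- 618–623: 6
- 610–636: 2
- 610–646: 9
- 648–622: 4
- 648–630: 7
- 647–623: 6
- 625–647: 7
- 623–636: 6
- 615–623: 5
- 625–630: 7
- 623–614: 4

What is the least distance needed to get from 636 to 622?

15 m

Candidate routes:
636 → 610 → 647 → 646 → 622: 2+5+1+8 = 16
636 → 623 → 625 → 648 → 622: 6+3+2+4 = 15
Cheapest is 636 → 623 → 625 → 648 → 622 at 15 m.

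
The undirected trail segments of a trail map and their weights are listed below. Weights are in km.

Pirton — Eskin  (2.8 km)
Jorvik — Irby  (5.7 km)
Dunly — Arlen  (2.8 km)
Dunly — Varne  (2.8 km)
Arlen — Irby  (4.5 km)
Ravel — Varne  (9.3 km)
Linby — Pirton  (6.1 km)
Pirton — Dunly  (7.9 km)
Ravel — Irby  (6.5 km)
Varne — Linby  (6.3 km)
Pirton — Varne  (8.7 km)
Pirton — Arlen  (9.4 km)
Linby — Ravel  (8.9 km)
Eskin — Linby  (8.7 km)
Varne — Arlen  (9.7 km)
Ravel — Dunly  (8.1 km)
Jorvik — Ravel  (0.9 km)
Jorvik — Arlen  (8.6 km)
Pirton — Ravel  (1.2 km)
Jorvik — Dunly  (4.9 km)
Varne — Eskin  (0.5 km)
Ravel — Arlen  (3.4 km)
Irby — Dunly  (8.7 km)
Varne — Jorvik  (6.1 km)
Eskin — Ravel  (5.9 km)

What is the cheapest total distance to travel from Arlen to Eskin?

6.1 km

Enumerating some paths:
Arlen → Ravel → Pirton → Eskin: 3.4+1.2+2.8 = 7.4
Arlen → Varne → Eskin: 9.7+0.5 = 10.2
Arlen → Dunly → Varne → Eskin: 2.8+2.8+0.5 = 6.1
Arlen → Ravel → Eskin: 3.4+5.9 = 9.3
Cheapest is Arlen → Dunly → Varne → Eskin at 6.1 km.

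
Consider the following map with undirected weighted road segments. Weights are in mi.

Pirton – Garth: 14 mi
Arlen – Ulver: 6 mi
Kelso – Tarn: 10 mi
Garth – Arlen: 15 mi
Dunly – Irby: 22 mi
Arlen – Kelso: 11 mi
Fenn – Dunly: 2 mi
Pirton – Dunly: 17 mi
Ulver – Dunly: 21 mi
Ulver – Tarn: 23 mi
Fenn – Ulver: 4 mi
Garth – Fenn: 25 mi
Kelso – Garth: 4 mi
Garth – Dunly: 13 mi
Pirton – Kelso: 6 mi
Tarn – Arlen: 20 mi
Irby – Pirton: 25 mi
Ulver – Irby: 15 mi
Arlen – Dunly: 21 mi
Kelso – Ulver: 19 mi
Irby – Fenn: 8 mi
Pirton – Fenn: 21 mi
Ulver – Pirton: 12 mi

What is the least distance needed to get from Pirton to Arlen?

17 mi

Candidate routes:
Pirton - Ulver - Arlen: 12+6 = 18
Pirton - Kelso - Arlen: 6+11 = 17
Pirton - Kelso - Garth - Arlen: 6+4+15 = 25
The minimum is 17 mi via Pirton - Kelso - Arlen.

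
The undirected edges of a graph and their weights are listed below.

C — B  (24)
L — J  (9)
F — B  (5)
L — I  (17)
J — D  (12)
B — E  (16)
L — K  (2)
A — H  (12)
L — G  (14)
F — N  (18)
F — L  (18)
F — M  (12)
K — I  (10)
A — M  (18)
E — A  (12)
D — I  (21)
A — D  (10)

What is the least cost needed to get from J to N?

Running Dijkstra from J:
J: 0
L: 9  (via J)
K: 11  (via L)
D: 12  (via J)
I: 21  (via K)
A: 22  (via D)
G: 23  (via L)
F: 27  (via L)
B: 32  (via F)
E: 34  (via A)
H: 34  (via A)
M: 39  (via F)
N: 45  (via F)
Shortest route: J → L → F → N = 45.

45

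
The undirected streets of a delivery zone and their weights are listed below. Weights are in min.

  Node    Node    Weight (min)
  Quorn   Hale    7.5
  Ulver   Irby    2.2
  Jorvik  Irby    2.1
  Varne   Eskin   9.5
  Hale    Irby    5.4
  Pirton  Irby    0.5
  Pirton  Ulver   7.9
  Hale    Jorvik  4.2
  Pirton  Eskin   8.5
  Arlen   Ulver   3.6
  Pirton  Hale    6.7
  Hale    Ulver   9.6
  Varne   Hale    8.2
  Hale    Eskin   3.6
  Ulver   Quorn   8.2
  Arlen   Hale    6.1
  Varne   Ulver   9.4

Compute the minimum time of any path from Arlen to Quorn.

Shortest distances from Arlen:
Arlen: 0
Ulver: 3.6  (via Arlen)
Irby: 5.8  (via Ulver)
Hale: 6.1  (via Arlen)
Pirton: 6.3  (via Irby)
Jorvik: 7.9  (via Irby)
Eskin: 9.7  (via Hale)
Quorn: 11.8  (via Ulver)
Shortest route: Arlen → Ulver → Quorn = 11.8 min.

11.8 min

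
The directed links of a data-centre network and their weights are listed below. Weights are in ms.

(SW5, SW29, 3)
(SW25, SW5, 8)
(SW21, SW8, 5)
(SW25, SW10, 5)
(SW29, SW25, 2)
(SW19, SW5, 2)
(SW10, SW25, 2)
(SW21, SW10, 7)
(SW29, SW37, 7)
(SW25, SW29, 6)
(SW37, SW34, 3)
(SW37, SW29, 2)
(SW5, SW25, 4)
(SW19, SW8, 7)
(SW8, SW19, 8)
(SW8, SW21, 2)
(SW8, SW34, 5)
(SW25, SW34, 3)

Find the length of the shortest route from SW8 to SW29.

13 ms

Running Dijkstra from SW8:
SW8: 0
SW21: 2  (via SW8)
SW34: 5  (via SW8)
SW19: 8  (via SW8)
SW10: 9  (via SW21)
SW5: 10  (via SW19)
SW25: 11  (via SW10)
SW29: 13  (via SW5)
Shortest route: SW8 → SW19 → SW5 → SW29 = 13 ms.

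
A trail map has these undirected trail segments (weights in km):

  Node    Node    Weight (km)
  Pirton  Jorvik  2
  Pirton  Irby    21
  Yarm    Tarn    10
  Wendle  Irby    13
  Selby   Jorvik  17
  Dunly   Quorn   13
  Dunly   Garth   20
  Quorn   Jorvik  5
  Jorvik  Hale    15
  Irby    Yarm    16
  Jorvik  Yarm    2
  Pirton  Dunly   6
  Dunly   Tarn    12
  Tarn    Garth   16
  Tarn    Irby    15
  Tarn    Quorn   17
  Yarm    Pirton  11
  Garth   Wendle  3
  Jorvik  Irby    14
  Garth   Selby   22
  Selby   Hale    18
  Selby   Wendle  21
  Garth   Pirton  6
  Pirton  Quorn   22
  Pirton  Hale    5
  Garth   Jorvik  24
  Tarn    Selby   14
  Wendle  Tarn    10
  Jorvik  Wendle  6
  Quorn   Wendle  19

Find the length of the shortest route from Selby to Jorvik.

17 km

Shortest distances from Selby:
Selby: 0
Tarn: 14  (via Selby)
Jorvik: 17  (via Selby)
Shortest route: Selby → Jorvik = 17 km.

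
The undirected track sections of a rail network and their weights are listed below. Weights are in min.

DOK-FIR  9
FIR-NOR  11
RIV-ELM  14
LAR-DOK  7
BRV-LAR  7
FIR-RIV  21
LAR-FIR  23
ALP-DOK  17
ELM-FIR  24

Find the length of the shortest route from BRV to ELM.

47 min

Running Dijkstra from BRV:
BRV: 0
LAR: 7  (via BRV)
DOK: 14  (via LAR)
FIR: 23  (via DOK)
ALP: 31  (via DOK)
NOR: 34  (via FIR)
RIV: 44  (via FIR)
ELM: 47  (via FIR)
Shortest route: BRV–LAR–DOK–FIR–ELM = 47 min.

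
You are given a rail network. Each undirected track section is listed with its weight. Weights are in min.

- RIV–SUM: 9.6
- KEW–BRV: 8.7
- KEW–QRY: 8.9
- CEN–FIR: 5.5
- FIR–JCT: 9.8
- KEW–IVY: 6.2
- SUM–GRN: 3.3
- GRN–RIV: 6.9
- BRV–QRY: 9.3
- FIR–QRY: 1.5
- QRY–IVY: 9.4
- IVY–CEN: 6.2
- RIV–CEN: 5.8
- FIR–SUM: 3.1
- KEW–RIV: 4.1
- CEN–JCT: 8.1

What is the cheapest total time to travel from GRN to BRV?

17.2 min

Compare a few routes:
GRN → RIV → KEW → BRV: 6.9+4.1+8.7 = 19.7
GRN → SUM → FIR → QRY → BRV: 3.3+3.1+1.5+9.3 = 17.2
Cheapest is GRN → SUM → FIR → QRY → BRV at 17.2 min.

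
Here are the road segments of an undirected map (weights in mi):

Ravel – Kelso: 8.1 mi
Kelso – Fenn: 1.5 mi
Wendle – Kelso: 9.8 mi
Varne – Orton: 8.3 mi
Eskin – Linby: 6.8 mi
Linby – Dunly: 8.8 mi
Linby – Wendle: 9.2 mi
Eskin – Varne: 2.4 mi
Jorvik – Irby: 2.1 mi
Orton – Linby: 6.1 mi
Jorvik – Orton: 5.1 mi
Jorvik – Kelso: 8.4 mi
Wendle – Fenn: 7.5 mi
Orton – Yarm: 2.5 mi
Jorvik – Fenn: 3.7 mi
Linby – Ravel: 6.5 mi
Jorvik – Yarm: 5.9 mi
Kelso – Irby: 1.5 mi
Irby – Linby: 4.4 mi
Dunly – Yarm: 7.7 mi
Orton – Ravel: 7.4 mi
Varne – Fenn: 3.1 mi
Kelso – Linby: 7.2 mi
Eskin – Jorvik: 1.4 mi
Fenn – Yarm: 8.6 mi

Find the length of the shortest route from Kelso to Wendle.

Compare a few routes:
Kelso–Irby–Jorvik–Fenn–Wendle: 1.5+2.1+3.7+7.5 = 14.8
Kelso–Irby–Linby–Wendle: 1.5+4.4+9.2 = 15.1
Kelso–Wendle: 9.8 = 9.8
Kelso–Fenn–Wendle: 1.5+7.5 = 9
The minimum is 9 mi via Kelso–Fenn–Wendle.

9 mi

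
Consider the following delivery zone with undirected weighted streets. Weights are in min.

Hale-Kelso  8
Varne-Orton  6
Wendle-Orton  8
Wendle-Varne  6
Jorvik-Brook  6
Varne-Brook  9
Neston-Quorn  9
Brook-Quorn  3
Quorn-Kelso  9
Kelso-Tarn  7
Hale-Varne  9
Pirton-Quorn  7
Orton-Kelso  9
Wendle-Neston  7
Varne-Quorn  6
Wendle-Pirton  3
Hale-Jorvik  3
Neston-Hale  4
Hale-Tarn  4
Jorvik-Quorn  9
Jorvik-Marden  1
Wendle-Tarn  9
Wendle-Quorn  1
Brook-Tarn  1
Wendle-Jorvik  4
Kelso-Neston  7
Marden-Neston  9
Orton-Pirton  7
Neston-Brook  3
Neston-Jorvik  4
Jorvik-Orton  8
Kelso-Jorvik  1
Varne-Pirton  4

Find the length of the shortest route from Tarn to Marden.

8 min

Shortest distances from Tarn:
Tarn: 0
Brook: 1  (via Tarn)
Hale: 4  (via Tarn)
Quorn: 4  (via Brook)
Neston: 4  (via Brook)
Wendle: 5  (via Quorn)
Kelso: 7  (via Tarn)
Jorvik: 7  (via Brook)
Marden: 8  (via Jorvik)
Shortest route: Tarn → Brook → Jorvik → Marden = 8 min.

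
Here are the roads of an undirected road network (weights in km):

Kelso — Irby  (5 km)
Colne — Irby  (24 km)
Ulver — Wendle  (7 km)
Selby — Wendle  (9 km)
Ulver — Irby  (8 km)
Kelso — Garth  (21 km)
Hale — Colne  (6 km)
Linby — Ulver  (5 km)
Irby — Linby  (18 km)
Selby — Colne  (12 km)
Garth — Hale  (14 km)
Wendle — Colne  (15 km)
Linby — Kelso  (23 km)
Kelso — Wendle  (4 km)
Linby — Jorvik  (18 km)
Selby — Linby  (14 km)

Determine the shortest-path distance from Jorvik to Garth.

Settle nodes by increasing distance from Jorvik:
Jorvik: 0
Linby: 18  (via Jorvik)
Ulver: 23  (via Linby)
Wendle: 30  (via Ulver)
Irby: 31  (via Ulver)
Selby: 32  (via Linby)
Kelso: 34  (via Wendle)
Colne: 44  (via Selby)
Hale: 50  (via Colne)
Garth: 55  (via Kelso)
Shortest route: Jorvik → Linby → Ulver → Wendle → Kelso → Garth = 55 km.

55 km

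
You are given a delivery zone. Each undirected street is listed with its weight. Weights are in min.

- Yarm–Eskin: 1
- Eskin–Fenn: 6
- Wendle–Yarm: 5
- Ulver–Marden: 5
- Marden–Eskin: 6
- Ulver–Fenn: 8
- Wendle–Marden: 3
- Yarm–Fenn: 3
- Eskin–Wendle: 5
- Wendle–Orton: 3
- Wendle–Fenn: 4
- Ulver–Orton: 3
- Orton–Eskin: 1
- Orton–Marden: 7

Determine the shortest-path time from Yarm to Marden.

Settle nodes by increasing distance from Yarm:
Yarm: 0
Eskin: 1  (via Yarm)
Orton: 2  (via Eskin)
Fenn: 3  (via Yarm)
Ulver: 5  (via Orton)
Wendle: 5  (via Yarm)
Marden: 7  (via Eskin)
Shortest route: Yarm–Eskin–Marden = 7 min.

7 min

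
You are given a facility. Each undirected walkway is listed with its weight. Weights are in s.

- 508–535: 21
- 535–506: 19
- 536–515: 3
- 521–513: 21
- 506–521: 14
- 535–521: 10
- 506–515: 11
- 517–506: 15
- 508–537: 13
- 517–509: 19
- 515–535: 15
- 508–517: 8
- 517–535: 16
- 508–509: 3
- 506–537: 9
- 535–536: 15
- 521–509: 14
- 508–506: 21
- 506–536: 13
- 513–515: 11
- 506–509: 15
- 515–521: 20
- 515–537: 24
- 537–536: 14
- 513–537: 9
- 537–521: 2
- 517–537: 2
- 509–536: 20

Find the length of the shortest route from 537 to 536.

Compare a few routes:
537–536: 14 = 14
537–506–536: 9+13 = 22
The minimum is 14 s via 537–536.

14 s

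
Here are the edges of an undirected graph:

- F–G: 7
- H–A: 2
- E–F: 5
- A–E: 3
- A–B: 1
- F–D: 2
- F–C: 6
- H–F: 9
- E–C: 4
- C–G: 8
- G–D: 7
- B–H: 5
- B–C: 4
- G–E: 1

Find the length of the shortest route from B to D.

Shortest distances from B:
B: 0
A: 1  (via B)
H: 3  (via A)
C: 4  (via B)
E: 4  (via A)
G: 5  (via E)
F: 9  (via E)
D: 11  (via F)
Shortest route: B–A–E–F–D = 11.

11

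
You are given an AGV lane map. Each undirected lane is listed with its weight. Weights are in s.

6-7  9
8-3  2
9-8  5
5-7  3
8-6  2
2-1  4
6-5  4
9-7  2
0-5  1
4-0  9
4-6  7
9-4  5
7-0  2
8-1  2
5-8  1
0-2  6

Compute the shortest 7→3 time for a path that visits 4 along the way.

Shortest 7→4: 7–9–4 = 7
Shortest 4→3: 4–6–8–3 = 11
Total via 4: 7 + 11 = 18 s.

18 s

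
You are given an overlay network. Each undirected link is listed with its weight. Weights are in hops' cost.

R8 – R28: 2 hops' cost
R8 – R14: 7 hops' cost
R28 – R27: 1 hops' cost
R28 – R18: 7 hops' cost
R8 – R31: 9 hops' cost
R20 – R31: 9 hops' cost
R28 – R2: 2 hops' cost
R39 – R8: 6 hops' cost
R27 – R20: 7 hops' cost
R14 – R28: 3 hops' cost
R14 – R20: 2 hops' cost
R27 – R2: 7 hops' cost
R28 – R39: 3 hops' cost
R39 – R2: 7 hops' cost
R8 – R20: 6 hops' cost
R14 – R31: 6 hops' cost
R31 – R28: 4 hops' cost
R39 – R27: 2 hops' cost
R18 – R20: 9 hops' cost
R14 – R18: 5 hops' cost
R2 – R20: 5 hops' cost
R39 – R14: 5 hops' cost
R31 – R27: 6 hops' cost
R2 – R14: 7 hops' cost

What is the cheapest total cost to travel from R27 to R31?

Running Dijkstra from R27:
R27: 0
R28: 1  (via R27)
R39: 2  (via R27)
R2: 3  (via R28)
R8: 3  (via R28)
R14: 4  (via R28)
R31: 5  (via R28)
Shortest route: R27 → R28 → R31 = 5 hops' cost.

5 hops' cost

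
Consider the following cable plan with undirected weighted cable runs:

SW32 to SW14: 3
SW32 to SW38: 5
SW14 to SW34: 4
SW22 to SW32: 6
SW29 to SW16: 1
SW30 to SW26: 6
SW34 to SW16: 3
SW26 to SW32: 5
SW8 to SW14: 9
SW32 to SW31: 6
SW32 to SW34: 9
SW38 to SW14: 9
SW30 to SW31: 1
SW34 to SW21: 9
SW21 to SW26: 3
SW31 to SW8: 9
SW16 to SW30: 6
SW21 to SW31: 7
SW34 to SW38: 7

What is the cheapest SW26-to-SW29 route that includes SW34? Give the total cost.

16

Shortest SW26→SW34: SW26 → SW21 → SW34 = 12
Best SW34 to SW29: SW34 → SW16 → SW29 costing 4
Total via SW34: 12 + 4 = 16.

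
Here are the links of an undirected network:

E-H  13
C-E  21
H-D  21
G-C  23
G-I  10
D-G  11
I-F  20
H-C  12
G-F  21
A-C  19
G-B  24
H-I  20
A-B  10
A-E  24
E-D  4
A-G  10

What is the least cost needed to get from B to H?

41

Compare a few routes:
B–A–E–H: 10+24+13 = 47
B–A–G–D–E–H: 10+10+11+4+13 = 48
B–A–C–H: 10+19+12 = 41
B–A–G–I–H: 10+10+10+20 = 50
The minimum is 41 via B–A–C–H.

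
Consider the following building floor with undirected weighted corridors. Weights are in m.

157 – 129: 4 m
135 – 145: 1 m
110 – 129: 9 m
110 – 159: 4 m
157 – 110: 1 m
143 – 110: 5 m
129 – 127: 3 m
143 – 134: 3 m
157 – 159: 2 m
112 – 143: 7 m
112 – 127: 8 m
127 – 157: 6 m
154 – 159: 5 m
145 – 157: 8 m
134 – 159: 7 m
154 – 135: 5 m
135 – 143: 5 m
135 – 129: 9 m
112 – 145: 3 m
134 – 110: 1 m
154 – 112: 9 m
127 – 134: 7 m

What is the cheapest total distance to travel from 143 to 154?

Shortest distances from 143:
143: 0
134: 3  (via 143)
110: 4  (via 134)
135: 5  (via 143)
157: 5  (via 110)
145: 6  (via 135)
159: 7  (via 157)
112: 7  (via 143)
129: 9  (via 157)
127: 10  (via 134)
154: 10  (via 135)
Shortest route: 143 → 135 → 154 = 10 m.

10 m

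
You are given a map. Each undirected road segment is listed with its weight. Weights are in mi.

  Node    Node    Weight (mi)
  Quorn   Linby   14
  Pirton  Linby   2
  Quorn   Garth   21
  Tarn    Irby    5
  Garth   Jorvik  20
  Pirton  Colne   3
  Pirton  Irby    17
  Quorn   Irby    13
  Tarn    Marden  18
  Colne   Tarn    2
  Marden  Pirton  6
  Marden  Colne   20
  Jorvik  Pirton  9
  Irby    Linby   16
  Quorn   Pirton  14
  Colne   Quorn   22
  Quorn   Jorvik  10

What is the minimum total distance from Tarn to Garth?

Compare a few routes:
Tarn - Irby - Quorn - Garth: 5+13+21 = 39
Tarn - Colne - Pirton - Jorvik - Garth: 2+3+9+20 = 34
The minimum is 34 mi via Tarn - Colne - Pirton - Jorvik - Garth.

34 mi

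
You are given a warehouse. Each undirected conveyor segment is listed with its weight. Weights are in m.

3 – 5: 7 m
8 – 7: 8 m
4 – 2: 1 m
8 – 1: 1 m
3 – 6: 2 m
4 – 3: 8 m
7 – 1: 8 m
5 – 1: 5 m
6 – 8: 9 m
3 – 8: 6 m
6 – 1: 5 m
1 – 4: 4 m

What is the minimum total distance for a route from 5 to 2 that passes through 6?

19 m

Shortest 5→6: 5–3–6 = 9
Best 6 to 2: 6–1–4–2 costing 10
Total via 6: 9 + 10 = 19 m.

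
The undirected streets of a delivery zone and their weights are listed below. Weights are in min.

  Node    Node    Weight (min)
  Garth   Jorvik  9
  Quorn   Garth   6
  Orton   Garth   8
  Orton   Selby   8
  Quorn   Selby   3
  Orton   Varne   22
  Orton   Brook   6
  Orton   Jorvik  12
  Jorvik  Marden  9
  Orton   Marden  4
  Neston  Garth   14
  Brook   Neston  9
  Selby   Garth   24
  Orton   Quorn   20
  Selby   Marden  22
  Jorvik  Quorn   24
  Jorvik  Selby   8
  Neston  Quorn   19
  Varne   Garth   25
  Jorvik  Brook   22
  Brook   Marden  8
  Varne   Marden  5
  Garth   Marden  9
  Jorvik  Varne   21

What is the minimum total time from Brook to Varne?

13 min

Compare a few routes:
Brook–Orton–Varne: 6+22 = 28
Brook–Orton–Marden–Varne: 6+4+5 = 15
Brook–Marden–Varne: 8+5 = 13
Cheapest is Brook–Marden–Varne at 13 min.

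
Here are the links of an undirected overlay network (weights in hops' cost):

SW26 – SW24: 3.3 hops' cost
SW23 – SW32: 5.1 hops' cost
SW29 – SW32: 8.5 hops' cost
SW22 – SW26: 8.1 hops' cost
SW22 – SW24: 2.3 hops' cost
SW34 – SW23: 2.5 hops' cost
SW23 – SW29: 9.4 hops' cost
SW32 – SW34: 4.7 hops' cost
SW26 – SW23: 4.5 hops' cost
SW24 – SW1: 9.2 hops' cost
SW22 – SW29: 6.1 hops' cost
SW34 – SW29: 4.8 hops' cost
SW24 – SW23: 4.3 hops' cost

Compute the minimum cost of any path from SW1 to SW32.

18.6 hops' cost

Running Dijkstra from SW1:
SW1: 0
SW24: 9.2  (via SW1)
SW22: 11.5  (via SW24)
SW26: 12.5  (via SW24)
SW23: 13.5  (via SW24)
SW34: 16  (via SW23)
SW29: 17.6  (via SW22)
SW32: 18.6  (via SW23)
Shortest route: SW1–SW24–SW23–SW32 = 18.6 hops' cost.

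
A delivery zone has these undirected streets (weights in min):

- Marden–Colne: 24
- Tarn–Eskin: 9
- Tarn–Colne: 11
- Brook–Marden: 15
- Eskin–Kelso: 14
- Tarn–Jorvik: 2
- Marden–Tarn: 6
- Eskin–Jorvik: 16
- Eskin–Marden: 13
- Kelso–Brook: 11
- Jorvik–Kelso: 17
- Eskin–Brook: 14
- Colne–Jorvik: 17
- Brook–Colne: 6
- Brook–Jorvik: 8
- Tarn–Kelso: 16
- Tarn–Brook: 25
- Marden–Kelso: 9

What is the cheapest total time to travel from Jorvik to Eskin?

Enumerating some paths:
Jorvik–Tarn–Marden–Eskin: 2+6+13 = 21
Jorvik–Brook–Eskin: 8+14 = 22
Jorvik–Tarn–Eskin: 2+9 = 11
Jorvik–Eskin: 16 = 16
Cheapest is Jorvik–Tarn–Eskin at 11 min.

11 min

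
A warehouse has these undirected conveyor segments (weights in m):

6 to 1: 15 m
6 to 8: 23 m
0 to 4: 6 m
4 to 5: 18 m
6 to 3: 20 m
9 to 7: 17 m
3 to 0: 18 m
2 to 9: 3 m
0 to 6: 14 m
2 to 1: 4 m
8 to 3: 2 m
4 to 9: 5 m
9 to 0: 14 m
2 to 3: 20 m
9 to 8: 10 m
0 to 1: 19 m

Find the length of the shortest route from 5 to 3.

Candidate routes:
5–4–0–3: 18+6+18 = 42
5–4–9–8–3: 18+5+10+2 = 35
The minimum is 35 m via 5–4–9–8–3.

35 m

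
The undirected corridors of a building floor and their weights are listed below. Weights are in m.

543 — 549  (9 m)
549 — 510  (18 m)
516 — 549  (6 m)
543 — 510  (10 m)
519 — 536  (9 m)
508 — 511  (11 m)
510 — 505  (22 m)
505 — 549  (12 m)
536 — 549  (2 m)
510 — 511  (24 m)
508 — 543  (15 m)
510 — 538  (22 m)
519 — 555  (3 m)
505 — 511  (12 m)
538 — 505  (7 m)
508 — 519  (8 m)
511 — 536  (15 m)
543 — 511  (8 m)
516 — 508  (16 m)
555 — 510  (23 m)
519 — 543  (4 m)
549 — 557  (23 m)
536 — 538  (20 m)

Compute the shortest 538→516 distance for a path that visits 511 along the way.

Shortest 538→511: 538 → 505 → 511 = 19
Shortest 511→516: 511 → 543 → 549 → 516 = 23
Total via 511: 19 + 23 = 42 m.

42 m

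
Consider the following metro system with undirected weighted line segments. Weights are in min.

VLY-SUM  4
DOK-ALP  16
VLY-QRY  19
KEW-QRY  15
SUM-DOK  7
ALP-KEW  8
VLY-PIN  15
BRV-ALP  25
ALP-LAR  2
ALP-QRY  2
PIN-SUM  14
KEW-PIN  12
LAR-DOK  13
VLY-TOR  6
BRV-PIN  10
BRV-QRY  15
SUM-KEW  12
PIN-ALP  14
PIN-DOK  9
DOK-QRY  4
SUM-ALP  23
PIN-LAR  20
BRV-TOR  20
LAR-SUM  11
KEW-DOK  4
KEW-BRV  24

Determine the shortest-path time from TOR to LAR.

Shortest distances from TOR:
TOR: 0
VLY: 6  (via TOR)
SUM: 10  (via VLY)
DOK: 17  (via SUM)
BRV: 20  (via TOR)
LAR: 21  (via SUM)
Shortest route: TOR → VLY → SUM → LAR = 21 min.

21 min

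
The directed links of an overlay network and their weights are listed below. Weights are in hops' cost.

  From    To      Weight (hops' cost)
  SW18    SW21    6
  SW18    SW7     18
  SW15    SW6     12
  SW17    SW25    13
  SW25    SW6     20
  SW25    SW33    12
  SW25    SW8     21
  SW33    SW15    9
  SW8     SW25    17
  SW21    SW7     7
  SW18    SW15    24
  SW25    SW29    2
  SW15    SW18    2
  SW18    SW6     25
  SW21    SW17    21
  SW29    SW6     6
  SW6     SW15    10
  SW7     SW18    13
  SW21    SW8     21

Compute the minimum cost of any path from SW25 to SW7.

33 hops' cost

Enumerating some paths:
SW25 - SW29 - SW6 - SW15 - SW18 - SW21 - SW7: 2+6+10+2+6+7 = 33
SW25 - SW33 - SW15 - SW18 - SW21 - SW7: 12+9+2+6+7 = 36
The minimum is 33 hops' cost via SW25 - SW29 - SW6 - SW15 - SW18 - SW21 - SW7.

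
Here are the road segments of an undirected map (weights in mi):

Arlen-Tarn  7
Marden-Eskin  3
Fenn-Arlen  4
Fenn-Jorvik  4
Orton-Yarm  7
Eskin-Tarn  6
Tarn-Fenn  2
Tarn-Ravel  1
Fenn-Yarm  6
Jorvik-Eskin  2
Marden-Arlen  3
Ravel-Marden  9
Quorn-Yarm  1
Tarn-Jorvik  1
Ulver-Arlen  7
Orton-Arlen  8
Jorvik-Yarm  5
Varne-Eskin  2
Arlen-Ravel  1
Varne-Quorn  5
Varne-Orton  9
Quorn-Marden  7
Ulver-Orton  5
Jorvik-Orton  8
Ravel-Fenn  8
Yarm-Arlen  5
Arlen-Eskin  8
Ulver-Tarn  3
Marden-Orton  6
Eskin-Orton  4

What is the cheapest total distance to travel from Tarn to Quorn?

Running Dijkstra from Tarn:
Tarn: 0
Ravel: 1  (via Tarn)
Jorvik: 1  (via Tarn)
Fenn: 2  (via Tarn)
Arlen: 2  (via Ravel)
Ulver: 3  (via Tarn)
Eskin: 3  (via Jorvik)
Varne: 5  (via Eskin)
Marden: 5  (via Arlen)
Yarm: 6  (via Jorvik)
Orton: 7  (via Eskin)
Quorn: 7  (via Yarm)
Shortest route: Tarn → Jorvik → Yarm → Quorn = 7 mi.

7 mi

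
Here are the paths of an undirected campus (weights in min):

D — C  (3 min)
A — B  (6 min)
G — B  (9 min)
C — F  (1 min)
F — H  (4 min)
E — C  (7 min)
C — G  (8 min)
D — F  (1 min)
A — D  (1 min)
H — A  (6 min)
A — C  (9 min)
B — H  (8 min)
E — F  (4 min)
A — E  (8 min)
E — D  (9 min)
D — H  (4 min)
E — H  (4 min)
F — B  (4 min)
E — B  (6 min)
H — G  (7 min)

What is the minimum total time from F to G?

9 min

Running Dijkstra from F:
F: 0
C: 1  (via F)
D: 1  (via F)
A: 2  (via D)
B: 4  (via F)
E: 4  (via F)
H: 4  (via F)
G: 9  (via C)
Shortest route: F–C–G = 9 min.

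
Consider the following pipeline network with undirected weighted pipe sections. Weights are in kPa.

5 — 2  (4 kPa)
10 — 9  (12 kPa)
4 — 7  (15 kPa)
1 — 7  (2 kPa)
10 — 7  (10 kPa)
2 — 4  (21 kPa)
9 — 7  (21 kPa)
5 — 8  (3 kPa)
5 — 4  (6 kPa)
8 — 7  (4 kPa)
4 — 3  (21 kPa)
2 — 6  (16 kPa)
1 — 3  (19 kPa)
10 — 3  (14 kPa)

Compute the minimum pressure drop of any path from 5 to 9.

28 kPa

Running Dijkstra from 5:
5: 0
8: 3  (via 5)
2: 4  (via 5)
4: 6  (via 5)
7: 7  (via 8)
1: 9  (via 7)
10: 17  (via 7)
6: 20  (via 2)
3: 27  (via 4)
9: 28  (via 7)
Shortest route: 5–8–7–9 = 28 kPa.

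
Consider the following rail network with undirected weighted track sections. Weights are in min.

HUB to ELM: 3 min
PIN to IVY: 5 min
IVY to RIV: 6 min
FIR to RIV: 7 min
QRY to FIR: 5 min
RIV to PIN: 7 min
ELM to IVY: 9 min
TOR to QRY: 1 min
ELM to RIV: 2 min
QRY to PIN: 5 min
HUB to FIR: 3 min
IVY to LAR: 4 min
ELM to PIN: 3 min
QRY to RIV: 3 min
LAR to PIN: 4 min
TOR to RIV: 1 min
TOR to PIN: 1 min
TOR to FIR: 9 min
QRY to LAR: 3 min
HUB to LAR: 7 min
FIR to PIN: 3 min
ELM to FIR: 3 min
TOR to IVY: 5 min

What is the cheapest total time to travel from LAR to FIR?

Shortest distances from LAR:
LAR: 0
QRY: 3  (via LAR)
PIN: 4  (via LAR)
TOR: 4  (via QRY)
IVY: 4  (via LAR)
RIV: 5  (via TOR)
HUB: 7  (via LAR)
ELM: 7  (via PIN)
FIR: 7  (via PIN)
Shortest route: LAR → PIN → FIR = 7 min.

7 min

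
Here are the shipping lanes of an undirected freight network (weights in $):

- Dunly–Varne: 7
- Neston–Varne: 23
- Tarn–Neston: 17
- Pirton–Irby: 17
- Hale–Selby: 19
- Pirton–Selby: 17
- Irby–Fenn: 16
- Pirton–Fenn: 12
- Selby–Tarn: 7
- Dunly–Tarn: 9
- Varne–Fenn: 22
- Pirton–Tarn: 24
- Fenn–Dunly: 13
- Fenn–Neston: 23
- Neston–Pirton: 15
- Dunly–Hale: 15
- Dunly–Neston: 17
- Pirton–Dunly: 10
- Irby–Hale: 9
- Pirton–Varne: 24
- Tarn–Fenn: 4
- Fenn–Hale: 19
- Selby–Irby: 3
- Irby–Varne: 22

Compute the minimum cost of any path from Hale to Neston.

Candidate routes:
Hale → Dunly → Neston: 15+17 = 32
Hale → Irby → Selby → Tarn → Neston: 9+3+7+17 = 36
Hale → Dunly → Pirton → Neston: 15+10+15 = 40
Cheapest is Hale → Dunly → Neston at $32.

$32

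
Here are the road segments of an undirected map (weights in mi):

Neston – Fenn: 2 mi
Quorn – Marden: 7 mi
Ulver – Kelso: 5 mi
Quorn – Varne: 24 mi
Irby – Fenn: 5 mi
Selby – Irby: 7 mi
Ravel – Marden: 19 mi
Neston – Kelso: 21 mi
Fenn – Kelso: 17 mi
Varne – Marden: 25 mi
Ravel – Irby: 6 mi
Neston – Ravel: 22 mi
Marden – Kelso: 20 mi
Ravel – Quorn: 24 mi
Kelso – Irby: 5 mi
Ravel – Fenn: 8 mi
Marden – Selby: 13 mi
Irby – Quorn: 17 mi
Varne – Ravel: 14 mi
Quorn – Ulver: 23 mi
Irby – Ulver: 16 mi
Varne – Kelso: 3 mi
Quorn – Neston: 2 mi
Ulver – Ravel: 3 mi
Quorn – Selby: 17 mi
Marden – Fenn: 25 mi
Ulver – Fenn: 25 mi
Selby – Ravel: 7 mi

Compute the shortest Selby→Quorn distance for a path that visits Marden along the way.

20 mi

Shortest Selby→Marden: Selby → Marden = 13
Best Marden to Quorn: Marden → Quorn costing 7
Total via Marden: 13 + 7 = 20 mi.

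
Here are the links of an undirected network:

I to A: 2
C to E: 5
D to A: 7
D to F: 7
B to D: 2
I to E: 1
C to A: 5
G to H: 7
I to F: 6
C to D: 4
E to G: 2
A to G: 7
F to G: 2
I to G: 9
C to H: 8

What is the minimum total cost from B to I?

11

Settle nodes by increasing distance from B:
B: 0
D: 2  (via B)
C: 6  (via D)
A: 9  (via D)
F: 9  (via D)
E: 11  (via C)
G: 11  (via F)
I: 11  (via A)
Shortest route: B → D → A → I = 11.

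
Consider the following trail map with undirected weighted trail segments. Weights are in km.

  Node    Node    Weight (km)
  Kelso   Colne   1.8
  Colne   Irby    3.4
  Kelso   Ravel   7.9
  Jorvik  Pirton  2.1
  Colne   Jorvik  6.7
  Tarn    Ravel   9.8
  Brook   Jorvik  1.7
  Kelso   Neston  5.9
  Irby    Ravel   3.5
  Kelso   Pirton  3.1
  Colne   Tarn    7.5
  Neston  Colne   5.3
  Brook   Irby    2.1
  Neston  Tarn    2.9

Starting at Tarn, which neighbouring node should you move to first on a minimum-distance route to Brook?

Enumerating some paths:
Tarn - Ravel - Irby - Brook: 9.8+3.5+2.1 = 15.4
Tarn - Colne - Irby - Brook: 7.5+3.4+2.1 = 13
Tarn - Neston - Kelso - Pirton - Jorvik - Brook: 2.9+5.9+3.1+2.1+1.7 = 15.7
Tarn - Neston - Colne - Irby - Brook: 2.9+5.3+3.4+2.1 = 13.7
The minimum is 13 km via Tarn - Colne - Irby - Brook.
So from Tarn the first move is to Colne.

Colne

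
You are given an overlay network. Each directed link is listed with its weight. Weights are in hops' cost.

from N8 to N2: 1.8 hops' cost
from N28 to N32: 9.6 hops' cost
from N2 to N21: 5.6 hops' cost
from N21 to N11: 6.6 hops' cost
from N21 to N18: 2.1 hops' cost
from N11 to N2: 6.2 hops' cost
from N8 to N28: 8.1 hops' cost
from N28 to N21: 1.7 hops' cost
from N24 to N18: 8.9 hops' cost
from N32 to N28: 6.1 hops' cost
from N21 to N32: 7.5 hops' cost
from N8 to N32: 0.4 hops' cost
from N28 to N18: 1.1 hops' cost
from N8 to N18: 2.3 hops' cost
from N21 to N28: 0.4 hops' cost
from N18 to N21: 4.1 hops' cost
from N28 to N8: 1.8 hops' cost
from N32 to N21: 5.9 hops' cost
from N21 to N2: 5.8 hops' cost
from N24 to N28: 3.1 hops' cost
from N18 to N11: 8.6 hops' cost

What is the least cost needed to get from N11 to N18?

13.3 hops' cost

Shortest distances from N11:
N11: 0
N2: 6.2  (via N11)
N21: 11.8  (via N2)
N28: 12.2  (via N21)
N18: 13.3  (via N28)
Shortest route: N11–N2–N21–N28–N18 = 13.3 hops' cost.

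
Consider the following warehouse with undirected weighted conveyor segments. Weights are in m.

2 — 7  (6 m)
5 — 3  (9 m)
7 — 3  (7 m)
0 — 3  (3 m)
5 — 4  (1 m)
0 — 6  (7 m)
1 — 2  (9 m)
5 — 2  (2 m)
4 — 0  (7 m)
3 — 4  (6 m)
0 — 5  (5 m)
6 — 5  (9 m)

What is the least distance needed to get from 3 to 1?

Running Dijkstra from 3:
3: 0
0: 3  (via 3)
4: 6  (via 3)
5: 7  (via 4)
7: 7  (via 3)
2: 9  (via 5)
6: 10  (via 0)
1: 18  (via 2)
Shortest route: 3–4–5–2–1 = 18 m.

18 m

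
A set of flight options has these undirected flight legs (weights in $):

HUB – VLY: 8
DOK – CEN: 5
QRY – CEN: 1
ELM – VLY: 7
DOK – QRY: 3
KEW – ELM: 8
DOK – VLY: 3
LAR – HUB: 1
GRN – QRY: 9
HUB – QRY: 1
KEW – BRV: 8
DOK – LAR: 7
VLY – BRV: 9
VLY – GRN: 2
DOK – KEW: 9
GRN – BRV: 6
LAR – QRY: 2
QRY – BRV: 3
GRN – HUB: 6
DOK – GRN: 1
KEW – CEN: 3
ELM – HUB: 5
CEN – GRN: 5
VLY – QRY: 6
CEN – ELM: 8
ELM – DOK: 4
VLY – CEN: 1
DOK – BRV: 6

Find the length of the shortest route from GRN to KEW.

$6

Candidate routes:
GRN–DOK–QRY–CEN–KEW: 1+3+1+3 = 8
GRN–VLY–CEN–KEW: 2+1+3 = 6
GRN–DOK–VLY–CEN–KEW: 1+3+1+3 = 8
The minimum is $6 via GRN–VLY–CEN–KEW.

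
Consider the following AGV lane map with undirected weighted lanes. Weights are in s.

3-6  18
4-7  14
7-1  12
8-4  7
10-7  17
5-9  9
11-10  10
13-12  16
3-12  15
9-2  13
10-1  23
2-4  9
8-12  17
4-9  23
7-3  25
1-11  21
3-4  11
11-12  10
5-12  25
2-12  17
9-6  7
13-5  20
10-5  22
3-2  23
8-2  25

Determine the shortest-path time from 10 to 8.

37 s

Enumerating some paths:
10 - 7 - 4 - 8: 17+14+7 = 38
10 - 11 - 12 - 8: 10+10+17 = 37
The minimum is 37 s via 10 - 11 - 12 - 8.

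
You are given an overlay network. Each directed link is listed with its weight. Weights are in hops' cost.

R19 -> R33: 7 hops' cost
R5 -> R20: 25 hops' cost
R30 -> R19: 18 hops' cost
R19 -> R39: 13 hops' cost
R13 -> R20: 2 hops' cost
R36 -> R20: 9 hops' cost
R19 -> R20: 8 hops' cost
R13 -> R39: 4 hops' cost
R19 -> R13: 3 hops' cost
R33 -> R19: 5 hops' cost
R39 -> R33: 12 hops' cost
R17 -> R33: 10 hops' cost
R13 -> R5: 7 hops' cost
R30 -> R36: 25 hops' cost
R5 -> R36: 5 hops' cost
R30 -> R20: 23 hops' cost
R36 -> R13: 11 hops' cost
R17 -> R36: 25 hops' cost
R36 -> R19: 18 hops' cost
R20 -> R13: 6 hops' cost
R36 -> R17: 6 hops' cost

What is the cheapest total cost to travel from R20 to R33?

Candidate routes:
R20 → R13 → R5 → R36 → R17 → R33: 6+7+5+6+10 = 34
R20 → R13 → R39 → R33: 6+4+12 = 22
Cheapest is R20 → R13 → R39 → R33 at 22 hops' cost.

22 hops' cost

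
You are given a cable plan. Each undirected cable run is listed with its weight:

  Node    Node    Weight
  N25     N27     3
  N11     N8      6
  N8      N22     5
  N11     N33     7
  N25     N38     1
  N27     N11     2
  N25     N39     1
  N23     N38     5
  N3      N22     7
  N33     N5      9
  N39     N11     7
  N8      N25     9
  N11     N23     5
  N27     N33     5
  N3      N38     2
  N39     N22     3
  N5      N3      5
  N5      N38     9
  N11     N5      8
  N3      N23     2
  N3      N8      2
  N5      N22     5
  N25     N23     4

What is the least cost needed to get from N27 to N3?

Candidate routes:
N27–N25–N23–N3: 3+4+2 = 9
N27–N11–N23–N3: 2+5+2 = 9
N27–N25–N38–N3: 3+1+2 = 6
Cheapest is N27–N25–N38–N3 at 6.

6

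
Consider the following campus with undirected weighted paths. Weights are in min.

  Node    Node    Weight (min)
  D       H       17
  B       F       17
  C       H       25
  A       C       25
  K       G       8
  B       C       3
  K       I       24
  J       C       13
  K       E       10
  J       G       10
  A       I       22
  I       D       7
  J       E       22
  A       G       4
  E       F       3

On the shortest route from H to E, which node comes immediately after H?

C

Candidate routes:
H → C → B → F → E: 25+3+17+3 = 48
H → D → I → K → E: 17+7+24+10 = 58
The minimum is 48 min via H → C → B → F → E.
So from H the first move is to C.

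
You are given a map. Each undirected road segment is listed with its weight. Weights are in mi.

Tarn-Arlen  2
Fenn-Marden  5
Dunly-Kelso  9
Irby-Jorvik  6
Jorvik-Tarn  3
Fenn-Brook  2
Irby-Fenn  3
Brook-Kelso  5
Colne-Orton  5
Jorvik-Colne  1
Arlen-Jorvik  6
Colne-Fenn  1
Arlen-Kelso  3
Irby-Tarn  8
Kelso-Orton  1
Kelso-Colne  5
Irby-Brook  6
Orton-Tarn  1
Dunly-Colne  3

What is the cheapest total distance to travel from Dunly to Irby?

7 mi

Settle nodes by increasing distance from Dunly:
Dunly: 0
Colne: 3  (via Dunly)
Fenn: 4  (via Colne)
Jorvik: 4  (via Colne)
Brook: 6  (via Fenn)
Tarn: 7  (via Jorvik)
Irby: 7  (via Fenn)
Shortest route: Dunly → Colne → Fenn → Irby = 7 mi.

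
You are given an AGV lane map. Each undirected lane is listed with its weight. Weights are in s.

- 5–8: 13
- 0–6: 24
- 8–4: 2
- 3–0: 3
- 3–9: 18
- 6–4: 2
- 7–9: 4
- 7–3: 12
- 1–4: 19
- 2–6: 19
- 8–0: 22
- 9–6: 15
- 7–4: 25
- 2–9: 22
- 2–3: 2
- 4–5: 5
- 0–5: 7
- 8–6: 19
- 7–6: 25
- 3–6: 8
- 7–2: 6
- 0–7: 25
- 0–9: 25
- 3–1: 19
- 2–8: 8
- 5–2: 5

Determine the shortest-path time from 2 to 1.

21 s

Enumerating some paths:
2–8–4–1: 8+2+19 = 29
2–3–1: 2+19 = 21
2–5–4–1: 5+5+19 = 29
Cheapest is 2–3–1 at 21 s.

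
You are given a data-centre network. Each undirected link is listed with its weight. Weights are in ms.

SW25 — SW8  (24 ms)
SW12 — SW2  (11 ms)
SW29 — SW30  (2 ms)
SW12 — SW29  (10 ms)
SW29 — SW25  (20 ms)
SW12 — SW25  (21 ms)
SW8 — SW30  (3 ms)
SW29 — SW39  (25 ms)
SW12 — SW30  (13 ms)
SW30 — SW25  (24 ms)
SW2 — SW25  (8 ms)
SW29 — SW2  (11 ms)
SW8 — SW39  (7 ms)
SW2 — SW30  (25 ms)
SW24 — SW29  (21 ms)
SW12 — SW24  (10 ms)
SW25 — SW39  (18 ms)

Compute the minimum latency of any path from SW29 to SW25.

19 ms

Running Dijkstra from SW29:
SW29: 0
SW30: 2  (via SW29)
SW8: 5  (via SW30)
SW12: 10  (via SW29)
SW2: 11  (via SW29)
SW39: 12  (via SW8)
SW25: 19  (via SW2)
Shortest route: SW29–SW2–SW25 = 19 ms.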